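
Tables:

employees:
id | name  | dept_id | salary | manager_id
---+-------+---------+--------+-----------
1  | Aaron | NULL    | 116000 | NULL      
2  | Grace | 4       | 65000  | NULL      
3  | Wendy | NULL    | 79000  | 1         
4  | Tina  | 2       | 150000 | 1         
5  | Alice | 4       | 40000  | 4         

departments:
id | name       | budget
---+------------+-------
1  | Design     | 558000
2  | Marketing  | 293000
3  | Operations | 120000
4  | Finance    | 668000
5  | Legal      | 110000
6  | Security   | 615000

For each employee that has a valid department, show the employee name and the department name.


INNER JOIN keeps only employees rows whose dept_id matches an id in departments. Walk through each employee:
  - employee 1 (Aaron): dept_id=NULL, no match -> dropped
  - employee 2 (Grace): dept_id=4 -> matches Finance
  - employee 3 (Wendy): dept_id=NULL, no match -> dropped
  - employee 4 (Tina): dept_id=2 -> matches Marketing
  - employee 5 (Alice): dept_id=4 -> matches Finance
So 2 of 5 rows are dropped.

SQL:
SELECT a.name, b.name AS department
FROM employees a
INNER JOIN departments b ON a.dept_id = b.id

Result:
name  | department
------+-----------
Grace | Finance   
Tina  | Marketing 
Alice | Finance   


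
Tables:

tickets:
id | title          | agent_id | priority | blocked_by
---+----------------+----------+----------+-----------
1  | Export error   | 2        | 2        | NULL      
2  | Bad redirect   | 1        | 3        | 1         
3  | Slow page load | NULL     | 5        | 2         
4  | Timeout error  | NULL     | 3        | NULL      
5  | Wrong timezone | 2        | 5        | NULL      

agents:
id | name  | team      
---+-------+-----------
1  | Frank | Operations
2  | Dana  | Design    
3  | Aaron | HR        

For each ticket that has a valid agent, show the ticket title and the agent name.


INNER JOIN keeps only tickets rows whose agent_id matches an id in agents. Walk through each ticket:
  - ticket 1 (Export error): agent_id=2 -> matches Dana
  - ticket 2 (Bad redirect): agent_id=1 -> matches Frank
  - ticket 3 (Slow page load): agent_id=NULL, no match -> dropped
  - ticket 4 (Timeout error): agent_id=NULL, no match -> dropped
  - ticket 5 (Wrong timezone): agent_id=2 -> matches Dana
So 2 of 5 rows are dropped.

SQL:
SELECT a.title, b.name AS agent
FROM tickets a
INNER JOIN agents b ON a.agent_id = b.id

Result:
title          | agent
---------------+------
Export error   | Dana 
Bad redirect   | Frank
Wrong timezone | Dana 


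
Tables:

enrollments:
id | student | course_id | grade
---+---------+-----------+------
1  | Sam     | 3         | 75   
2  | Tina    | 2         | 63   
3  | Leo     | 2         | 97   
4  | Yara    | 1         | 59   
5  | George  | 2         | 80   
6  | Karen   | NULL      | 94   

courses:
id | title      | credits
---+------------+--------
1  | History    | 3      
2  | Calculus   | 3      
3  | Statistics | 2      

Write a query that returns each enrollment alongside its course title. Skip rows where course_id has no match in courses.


INNER JOIN keeps only enrollments rows whose course_id matches an id in courses. Walk through each enrollment:
  - enrollment 1 (Sam): course_id=3 -> matches Statistics
  - enrollment 2 (Tina): course_id=2 -> matches Calculus
  - enrollment 3 (Leo): course_id=2 -> matches Calculus
  - enrollment 4 (Yara): course_id=1 -> matches History
  - enrollment 5 (George): course_id=2 -> matches Calculus
  - enrollment 6 (Karen): course_id=NULL, no match -> dropped
So 1 of 6 rows is dropped.

SQL:
SELECT a.student, b.title AS course
FROM enrollments a
INNER JOIN courses b ON a.course_id = b.id

Result:
student | course    
--------+-----------
Sam     | Statistics
Tina    | Calculus  
Leo     | Calculus  
Yara    | History   
George  | Calculus  


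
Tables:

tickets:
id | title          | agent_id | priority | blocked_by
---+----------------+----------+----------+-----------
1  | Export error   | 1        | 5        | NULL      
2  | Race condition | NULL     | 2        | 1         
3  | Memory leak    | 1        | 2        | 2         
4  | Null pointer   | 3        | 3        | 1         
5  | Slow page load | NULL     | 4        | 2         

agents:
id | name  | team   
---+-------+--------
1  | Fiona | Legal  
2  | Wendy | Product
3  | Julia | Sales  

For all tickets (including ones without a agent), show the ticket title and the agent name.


LEFT JOIN keeps every row from tickets (the left table); where agent_id has no match in agents, the agent columns become NULL. Walk through each ticket:
  - ticket 1 (Export error): agent_id=1 -> matches Fiona
  - ticket 2 (Race condition): agent_id=NULL, no match -> kept with NULL
  - ticket 3 (Memory leak): agent_id=1 -> matches Fiona
  - ticket 4 (Null pointer): agent_id=3 -> matches Julia
  - ticket 5 (Slow page load): agent_id=NULL, no match -> kept with NULL
All 5 rows appear; 2 have NULL agent.

SQL:
SELECT a.title, b.name AS agent
FROM tickets a
LEFT JOIN agents b ON a.agent_id = b.id

Result:
title          | agent
---------------+------
Export error   | Fiona
Race condition | NULL 
Memory leak    | Fiona
Null pointer   | Julia
Slow page load | NULL 


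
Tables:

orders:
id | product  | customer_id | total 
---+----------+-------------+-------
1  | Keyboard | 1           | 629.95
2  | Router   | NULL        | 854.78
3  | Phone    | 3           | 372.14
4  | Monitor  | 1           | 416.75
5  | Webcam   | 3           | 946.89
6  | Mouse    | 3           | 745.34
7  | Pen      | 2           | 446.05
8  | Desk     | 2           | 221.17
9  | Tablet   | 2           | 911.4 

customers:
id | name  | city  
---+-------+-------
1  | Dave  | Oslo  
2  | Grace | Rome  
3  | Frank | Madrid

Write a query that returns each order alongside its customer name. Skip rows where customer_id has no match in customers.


INNER JOIN keeps only orders rows whose customer_id matches an id in customers. Walk through each order:
  - order 1 (Keyboard): customer_id=1 -> matches Dave
  - order 2 (Router): customer_id=NULL, no match -> dropped
  - order 3 (Phone): customer_id=3 -> matches Frank
  - order 4 (Monitor): customer_id=1 -> matches Dave
  - order 5 (Webcam): customer_id=3 -> matches Frank
  - order 6 (Mouse): customer_id=3 -> matches Frank
  - order 7 (Pen): customer_id=2 -> matches Grace
  - order 8 (Desk): customer_id=2 -> matches Grace
  - order 9 (Tablet): customer_id=2 -> matches Grace
So 1 of 9 rows is dropped.

SQL:
SELECT a.product, b.name AS customer
FROM orders a
INNER JOIN customers b ON a.customer_id = b.id

Result:
product  | customer
---------+---------
Keyboard | Dave    
Phone    | Frank   
Monitor  | Dave    
Webcam   | Frank   
Mouse    | Frank   
Pen      | Grace   
Desk     | Grace   
Tablet   | Grace   


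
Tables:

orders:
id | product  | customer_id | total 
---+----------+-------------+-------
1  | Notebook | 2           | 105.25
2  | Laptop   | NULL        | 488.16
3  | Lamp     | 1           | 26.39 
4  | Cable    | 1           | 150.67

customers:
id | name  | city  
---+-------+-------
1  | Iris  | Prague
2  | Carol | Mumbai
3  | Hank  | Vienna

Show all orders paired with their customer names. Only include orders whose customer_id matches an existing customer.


INNER JOIN keeps only orders rows whose customer_id matches an id in customers. Walk through each order:
  - order 1 (Notebook): customer_id=2 -> matches Carol
  - order 2 (Laptop): customer_id=NULL, no match -> dropped
  - order 3 (Lamp): customer_id=1 -> matches Iris
  - order 4 (Cable): customer_id=1 -> matches Iris
So 1 of 4 rows is dropped.

SQL:
SELECT a.product, b.name AS customer
FROM orders a
INNER JOIN customers b ON a.customer_id = b.id

Result:
product  | customer
---------+---------
Notebook | Carol   
Lamp     | Iris    
Cable    | Iris    


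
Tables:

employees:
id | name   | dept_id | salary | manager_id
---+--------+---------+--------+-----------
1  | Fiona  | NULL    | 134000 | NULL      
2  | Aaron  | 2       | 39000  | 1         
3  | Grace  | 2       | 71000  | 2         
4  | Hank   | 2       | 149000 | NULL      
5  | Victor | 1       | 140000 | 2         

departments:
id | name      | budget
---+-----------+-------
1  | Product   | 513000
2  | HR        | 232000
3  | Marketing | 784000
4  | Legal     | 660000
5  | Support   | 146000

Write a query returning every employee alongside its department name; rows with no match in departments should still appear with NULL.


LEFT JOIN keeps every row from employees (the left table); where dept_id has no match in departments, the department columns become NULL. Walk through each employee:
  - employee 1 (Fiona): dept_id=NULL, no match -> kept with NULL
  - employee 2 (Aaron): dept_id=2 -> matches HR
  - employee 3 (Grace): dept_id=2 -> matches HR
  - employee 4 (Hank): dept_id=2 -> matches HR
  - employee 5 (Victor): dept_id=1 -> matches Product
All 5 rows appear; 1 has NULL department.

SQL:
SELECT a.name, b.name AS department
FROM employees a
LEFT JOIN departments b ON a.dept_id = b.id

Result:
name   | department
-------+-----------
Fiona  | NULL      
Aaron  | HR        
Grace  | HR        
Hank   | HR        
Victor | Product   


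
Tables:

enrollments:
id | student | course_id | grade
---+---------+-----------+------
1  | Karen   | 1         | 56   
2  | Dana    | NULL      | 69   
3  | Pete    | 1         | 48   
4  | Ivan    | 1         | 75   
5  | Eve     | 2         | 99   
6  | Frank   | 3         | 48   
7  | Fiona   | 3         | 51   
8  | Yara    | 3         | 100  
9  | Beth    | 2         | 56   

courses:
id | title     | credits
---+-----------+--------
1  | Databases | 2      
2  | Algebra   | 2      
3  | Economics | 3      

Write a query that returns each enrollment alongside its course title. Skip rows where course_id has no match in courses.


INNER JOIN keeps only enrollments rows whose course_id matches an id in courses. Walk through each enrollment:
  - enrollment 1 (Karen): course_id=1 -> matches Databases
  - enrollment 2 (Dana): course_id=NULL, no match -> dropped
  - enrollment 3 (Pete): course_id=1 -> matches Databases
  - enrollment 4 (Ivan): course_id=1 -> matches Databases
  - enrollment 5 (Eve): course_id=2 -> matches Algebra
  - enrollment 6 (Frank): course_id=3 -> matches Economics
  - enrollment 7 (Fiona): course_id=3 -> matches Economics
  - enrollment 8 (Yara): course_id=3 -> matches Economics
  - enrollment 9 (Beth): course_id=2 -> matches Algebra
So 1 of 9 rows is dropped.

SQL:
SELECT a.student, b.title AS course
FROM enrollments a
INNER JOIN courses b ON a.course_id = b.id

Result:
student | course   
--------+----------
Karen   | Databases
Pete    | Databases
Ivan    | Databases
Eve     | Algebra  
Frank   | Economics
Fiona   | Economics
Yara    | Economics
Beth    | Algebra  


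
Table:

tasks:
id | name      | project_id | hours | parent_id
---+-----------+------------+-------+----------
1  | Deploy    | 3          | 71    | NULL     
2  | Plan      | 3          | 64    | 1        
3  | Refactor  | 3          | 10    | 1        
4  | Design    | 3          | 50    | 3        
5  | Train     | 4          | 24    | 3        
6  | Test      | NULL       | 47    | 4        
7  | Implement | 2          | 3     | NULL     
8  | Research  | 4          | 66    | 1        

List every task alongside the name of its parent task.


This is a self-join: tasks is joined to a second copy of itself, matching each row's parent_id to another row's id. Use LEFT JOIN so rows with parent_id=NULL are kept.
  - task 1 (Deploy): parent_id=NULL -> NULL
  - task 2 (Plan): parent_id=1 -> Deploy
  - task 3 (Refactor): parent_id=1 -> Deploy
  - task 4 (Design): parent_id=3 -> Refactor
  - task 5 (Train): parent_id=3 -> Refactor
  - task 6 (Test): parent_id=4 -> Design
  - task 7 (Implement): parent_id=NULL -> NULL
  - task 8 (Research): parent_id=1 -> Deploy

SQL:
SELECT a.name AS item, b.name AS parent
FROM tasks a
LEFT JOIN tasks b ON a.parent_id = b.id

Result:
item      | parent  
----------+---------
Deploy    | NULL    
Plan      | Deploy  
Refactor  | Deploy  
Design    | Refactor
Train     | Refactor
Test      | Design  
Implement | NULL    
Research  | Deploy  


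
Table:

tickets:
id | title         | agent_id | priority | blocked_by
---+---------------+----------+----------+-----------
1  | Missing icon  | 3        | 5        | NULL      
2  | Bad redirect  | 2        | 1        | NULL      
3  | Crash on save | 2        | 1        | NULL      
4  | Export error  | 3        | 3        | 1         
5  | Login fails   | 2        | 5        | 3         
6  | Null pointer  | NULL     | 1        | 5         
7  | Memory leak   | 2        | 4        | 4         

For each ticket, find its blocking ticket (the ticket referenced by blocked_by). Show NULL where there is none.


This is a self-join: tickets is joined to a second copy of itself, matching each row's blocked_by to another row's id. Use LEFT JOIN so rows with blocked_by=NULL are kept.
  - ticket 1 (Missing icon): blocked_by=NULL -> NULL
  - ticket 2 (Bad redirect): blocked_by=NULL -> NULL
  - ticket 3 (Crash on save): blocked_by=NULL -> NULL
  - ticket 4 (Export error): blocked_by=1 -> Missing icon
  - ticket 5 (Login fails): blocked_by=3 -> Crash on save
  - ticket 6 (Null pointer): blocked_by=5 -> Login fails
  - ticket 7 (Memory leak): blocked_by=4 -> Export error

SQL:
SELECT a.title AS item, b.title AS blocked_by
FROM tickets a
LEFT JOIN tickets b ON a.blocked_by = b.id

Result:
item          | blocked_by   
--------------+--------------
Missing icon  | NULL         
Bad redirect  | NULL         
Crash on save | NULL         
Export error  | Missing icon 
Login fails   | Crash on save
Null pointer  | Login fails  
Memory leak   | Export error 


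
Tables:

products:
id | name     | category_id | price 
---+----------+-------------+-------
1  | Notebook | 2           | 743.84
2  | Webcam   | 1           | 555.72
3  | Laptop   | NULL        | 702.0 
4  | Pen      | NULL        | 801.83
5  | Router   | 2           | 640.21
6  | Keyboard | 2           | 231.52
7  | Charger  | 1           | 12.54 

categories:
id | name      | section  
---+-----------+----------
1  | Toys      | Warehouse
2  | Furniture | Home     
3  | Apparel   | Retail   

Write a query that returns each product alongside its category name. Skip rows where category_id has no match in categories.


INNER JOIN keeps only products rows whose category_id matches an id in categories. Walk through each product:
  - product 1 (Notebook): category_id=2 -> matches Furniture
  - product 2 (Webcam): category_id=1 -> matches Toys
  - product 3 (Laptop): category_id=NULL, no match -> dropped
  - product 4 (Pen): category_id=NULL, no match -> dropped
  - product 5 (Router): category_id=2 -> matches Furniture
  - product 6 (Keyboard): category_id=2 -> matches Furniture
  - product 7 (Charger): category_id=1 -> matches Toys
So 2 of 7 rows are dropped.

SQL:
SELECT a.name, b.name AS category
FROM products a
INNER JOIN categories b ON a.category_id = b.id

Result:
name     | category 
---------+----------
Notebook | Furniture
Webcam   | Toys     
Router   | Furniture
Keyboard | Furniture
Charger  | Toys     


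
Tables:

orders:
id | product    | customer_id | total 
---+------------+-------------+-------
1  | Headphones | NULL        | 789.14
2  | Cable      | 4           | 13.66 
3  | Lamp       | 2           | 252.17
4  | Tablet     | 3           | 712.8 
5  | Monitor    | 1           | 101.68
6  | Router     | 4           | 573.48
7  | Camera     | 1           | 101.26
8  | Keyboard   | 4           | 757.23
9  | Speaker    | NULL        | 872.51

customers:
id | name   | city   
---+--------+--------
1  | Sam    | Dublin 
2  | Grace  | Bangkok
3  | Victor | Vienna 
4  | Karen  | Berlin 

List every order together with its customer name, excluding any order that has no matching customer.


INNER JOIN keeps only orders rows whose customer_id matches an id in customers. Walk through each order:
  - order 1 (Headphones): customer_id=NULL, no match -> dropped
  - order 2 (Cable): customer_id=4 -> matches Karen
  - order 3 (Lamp): customer_id=2 -> matches Grace
  - order 4 (Tablet): customer_id=3 -> matches Victor
  - order 5 (Monitor): customer_id=1 -> matches Sam
  - order 6 (Router): customer_id=4 -> matches Karen
  - order 7 (Camera): customer_id=1 -> matches Sam
  - order 8 (Keyboard): customer_id=4 -> matches Karen
  - order 9 (Speaker): customer_id=NULL, no match -> dropped
So 2 of 9 rows are dropped.

SQL:
SELECT a.product, b.name AS customer
FROM orders a
INNER JOIN customers b ON a.customer_id = b.id

Result:
product  | customer
---------+---------
Cable    | Karen   
Lamp     | Grace   
Tablet   | Victor  
Monitor  | Sam     
Router   | Karen   
Camera   | Sam     
Keyboard | Karen   


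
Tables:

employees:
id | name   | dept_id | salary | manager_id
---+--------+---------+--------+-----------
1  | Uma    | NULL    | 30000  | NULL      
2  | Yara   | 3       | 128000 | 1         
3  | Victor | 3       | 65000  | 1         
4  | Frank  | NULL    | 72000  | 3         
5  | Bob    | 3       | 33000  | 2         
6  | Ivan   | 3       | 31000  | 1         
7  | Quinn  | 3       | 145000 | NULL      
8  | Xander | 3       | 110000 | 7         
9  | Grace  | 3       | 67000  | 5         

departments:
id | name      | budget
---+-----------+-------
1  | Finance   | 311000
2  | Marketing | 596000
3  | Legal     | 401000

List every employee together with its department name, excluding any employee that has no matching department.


INNER JOIN keeps only employees rows whose dept_id matches an id in departments. Walk through each employee:
  - employee 1 (Uma): dept_id=NULL, no match -> dropped
  - employee 2 (Yara): dept_id=3 -> matches Legal
  - employee 3 (Victor): dept_id=3 -> matches Legal
  - employee 4 (Frank): dept_id=NULL, no match -> dropped
  - employee 5 (Bob): dept_id=3 -> matches Legal
  - employee 6 (Ivan): dept_id=3 -> matches Legal
  - employee 7 (Quinn): dept_id=3 -> matches Legal
  - employee 8 (Xander): dept_id=3 -> matches Legal
  - employee 9 (Grace): dept_id=3 -> matches Legal
So 2 of 9 rows are dropped.

SQL:
SELECT a.name, b.name AS department
FROM employees a
INNER JOIN departments b ON a.dept_id = b.id

Result:
name   | department
-------+-----------
Yara   | Legal     
Victor | Legal     
Bob    | Legal     
Ivan   | Legal     
Quinn  | Legal     
Xander | Legal     
Grace  | Legal     


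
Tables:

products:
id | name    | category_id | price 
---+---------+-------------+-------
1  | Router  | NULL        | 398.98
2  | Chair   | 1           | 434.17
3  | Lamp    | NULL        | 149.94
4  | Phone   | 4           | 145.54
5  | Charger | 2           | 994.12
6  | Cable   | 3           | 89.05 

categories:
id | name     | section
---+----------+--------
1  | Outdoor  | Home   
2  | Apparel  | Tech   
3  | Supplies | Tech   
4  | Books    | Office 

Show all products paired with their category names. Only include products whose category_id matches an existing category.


INNER JOIN keeps only products rows whose category_id matches an id in categories. Walk through each product:
  - product 1 (Router): category_id=NULL, no match -> dropped
  - product 2 (Chair): category_id=1 -> matches Outdoor
  - product 3 (Lamp): category_id=NULL, no match -> dropped
  - product 4 (Phone): category_id=4 -> matches Books
  - product 5 (Charger): category_id=2 -> matches Apparel
  - product 6 (Cable): category_id=3 -> matches Supplies
So 2 of 6 rows are dropped.

SQL:
SELECT a.name, b.name AS category
FROM products a
INNER JOIN categories b ON a.category_id = b.id

Result:
name    | category
--------+---------
Chair   | Outdoor 
Phone   | Books   
Charger | Apparel 
Cable   | Supplies


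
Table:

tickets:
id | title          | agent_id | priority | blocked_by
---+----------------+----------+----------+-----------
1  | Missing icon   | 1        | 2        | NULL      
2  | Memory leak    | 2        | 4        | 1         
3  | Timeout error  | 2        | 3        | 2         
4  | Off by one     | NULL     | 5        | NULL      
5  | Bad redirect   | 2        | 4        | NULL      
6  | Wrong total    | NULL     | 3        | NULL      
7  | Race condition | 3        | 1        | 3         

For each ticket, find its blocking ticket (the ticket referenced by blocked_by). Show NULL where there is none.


This is a self-join: tickets is joined to a second copy of itself, matching each row's blocked_by to another row's id. Use LEFT JOIN so rows with blocked_by=NULL are kept.
  - ticket 1 (Missing icon): blocked_by=NULL -> NULL
  - ticket 2 (Memory leak): blocked_by=1 -> Missing icon
  - ticket 3 (Timeout error): blocked_by=2 -> Memory leak
  - ticket 4 (Off by one): blocked_by=NULL -> NULL
  - ticket 5 (Bad redirect): blocked_by=NULL -> NULL
  - ticket 6 (Wrong total): blocked_by=NULL -> NULL
  - ticket 7 (Race condition): blocked_by=3 -> Timeout error

SQL:
SELECT a.title AS item, b.title AS blocked_by
FROM tickets a
LEFT JOIN tickets b ON a.blocked_by = b.id

Result:
item           | blocked_by   
---------------+--------------
Missing icon   | NULL         
Memory leak    | Missing icon 
Timeout error  | Memory leak  
Off by one     | NULL         
Bad redirect   | NULL         
Wrong total    | NULL         
Race condition | Timeout error


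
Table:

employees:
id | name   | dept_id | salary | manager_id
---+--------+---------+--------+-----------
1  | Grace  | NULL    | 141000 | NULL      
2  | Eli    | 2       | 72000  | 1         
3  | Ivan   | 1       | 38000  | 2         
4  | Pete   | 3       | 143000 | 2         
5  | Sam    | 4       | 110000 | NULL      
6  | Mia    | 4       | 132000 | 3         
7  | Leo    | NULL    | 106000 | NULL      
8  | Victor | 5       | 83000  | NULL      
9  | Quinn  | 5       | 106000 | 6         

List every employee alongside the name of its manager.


This is a self-join: employees is joined to a second copy of itself, matching each row's manager_id to another row's id. Use LEFT JOIN so rows with manager_id=NULL are kept.
  - employee 1 (Grace): manager_id=NULL -> NULL
  - employee 2 (Eli): manager_id=1 -> Grace
  - employee 3 (Ivan): manager_id=2 -> Eli
  - employee 4 (Pete): manager_id=2 -> Eli
  - employee 5 (Sam): manager_id=NULL -> NULL
  - employee 6 (Mia): manager_id=3 -> Ivan
  - employee 7 (Leo): manager_id=NULL -> NULL
  - employee 8 (Victor): manager_id=NULL -> NULL
  - employee 9 (Quinn): manager_id=6 -> Mia

SQL:
SELECT a.name AS item, b.name AS manager
FROM employees a
LEFT JOIN employees b ON a.manager_id = b.id

Result:
item   | manager
-------+--------
Grace  | NULL   
Eli    | Grace  
Ivan   | Eli    
Pete   | Eli    
Sam    | NULL   
Mia    | Ivan   
Leo    | NULL   
Victor | NULL   
Quinn  | Mia    


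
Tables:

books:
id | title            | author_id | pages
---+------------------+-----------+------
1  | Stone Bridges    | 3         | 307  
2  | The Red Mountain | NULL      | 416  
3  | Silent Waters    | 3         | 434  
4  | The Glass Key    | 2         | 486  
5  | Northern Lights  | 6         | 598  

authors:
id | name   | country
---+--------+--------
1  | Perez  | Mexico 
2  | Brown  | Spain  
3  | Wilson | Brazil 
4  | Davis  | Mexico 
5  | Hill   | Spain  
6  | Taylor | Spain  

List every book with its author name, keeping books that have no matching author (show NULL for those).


LEFT JOIN keeps every row from books (the left table); where author_id has no match in authors, the author columns become NULL. Walk through each book:
  - book 1 (Stone Bridges): author_id=3 -> matches Wilson
  - book 2 (The Red Mountain): author_id=NULL, no match -> kept with NULL
  - book 3 (Silent Waters): author_id=3 -> matches Wilson
  - book 4 (The Glass Key): author_id=2 -> matches Brown
  - book 5 (Northern Lights): author_id=6 -> matches Taylor
All 5 rows appear; 1 has NULL author.

SQL:
SELECT a.title, b.name AS author
FROM books a
LEFT JOIN authors b ON a.author_id = b.id

Result:
title            | author
-----------------+-------
Stone Bridges    | Wilson
The Red Mountain | NULL  
Silent Waters    | Wilson
The Glass Key    | Brown 
Northern Lights  | Taylor


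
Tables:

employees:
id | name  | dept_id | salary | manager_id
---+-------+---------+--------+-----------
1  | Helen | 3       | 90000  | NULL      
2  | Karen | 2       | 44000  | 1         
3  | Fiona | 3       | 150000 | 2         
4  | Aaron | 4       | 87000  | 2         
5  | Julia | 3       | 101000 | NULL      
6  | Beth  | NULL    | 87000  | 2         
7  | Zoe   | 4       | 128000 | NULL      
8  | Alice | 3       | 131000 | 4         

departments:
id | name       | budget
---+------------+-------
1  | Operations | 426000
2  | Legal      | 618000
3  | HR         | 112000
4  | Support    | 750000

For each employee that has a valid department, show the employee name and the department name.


INNER JOIN keeps only employees rows whose dept_id matches an id in departments. Walk through each employee:
  - employee 1 (Helen): dept_id=3 -> matches HR
  - employee 2 (Karen): dept_id=2 -> matches Legal
  - employee 3 (Fiona): dept_id=3 -> matches HR
  - employee 4 (Aaron): dept_id=4 -> matches Support
  - employee 5 (Julia): dept_id=3 -> matches HR
  - employee 6 (Beth): dept_id=NULL, no match -> dropped
  - employee 7 (Zoe): dept_id=4 -> matches Support
  - employee 8 (Alice): dept_id=3 -> matches HR
So 1 of 8 rows is dropped.

SQL:
SELECT a.name, b.name AS department
FROM employees a
INNER JOIN departments b ON a.dept_id = b.id

Result:
name  | department
------+-----------
Helen | HR        
Karen | Legal     
Fiona | HR        
Aaron | Support   
Julia | HR        
Zoe   | Support   
Alice | HR        


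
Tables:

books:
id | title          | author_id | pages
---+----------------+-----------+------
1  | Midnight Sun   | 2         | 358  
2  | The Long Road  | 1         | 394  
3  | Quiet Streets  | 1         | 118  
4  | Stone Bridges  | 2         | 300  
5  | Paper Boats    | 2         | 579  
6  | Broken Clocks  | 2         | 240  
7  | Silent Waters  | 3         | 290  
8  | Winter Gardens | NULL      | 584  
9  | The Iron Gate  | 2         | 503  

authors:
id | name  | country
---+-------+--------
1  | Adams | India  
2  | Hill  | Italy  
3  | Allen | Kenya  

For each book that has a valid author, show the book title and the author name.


INNER JOIN keeps only books rows whose author_id matches an id in authors. Walk through each book:
  - book 1 (Midnight Sun): author_id=2 -> matches Hill
  - book 2 (The Long Road): author_id=1 -> matches Adams
  - book 3 (Quiet Streets): author_id=1 -> matches Adams
  - book 4 (Stone Bridges): author_id=2 -> matches Hill
  - book 5 (Paper Boats): author_id=2 -> matches Hill
  - book 6 (Broken Clocks): author_id=2 -> matches Hill
  - book 7 (Silent Waters): author_id=3 -> matches Allen
  - book 8 (Winter Gardens): author_id=NULL, no match -> dropped
  - book 9 (The Iron Gate): author_id=2 -> matches Hill
So 1 of 9 rows is dropped.

SQL:
SELECT a.title, b.name AS author
FROM books a
INNER JOIN authors b ON a.author_id = b.id

Result:
title         | author
--------------+-------
Midnight Sun  | Hill  
The Long Road | Adams 
Quiet Streets | Adams 
Stone Bridges | Hill  
Paper Boats   | Hill  
Broken Clocks | Hill  
Silent Waters | Allen 
The Iron Gate | Hill  


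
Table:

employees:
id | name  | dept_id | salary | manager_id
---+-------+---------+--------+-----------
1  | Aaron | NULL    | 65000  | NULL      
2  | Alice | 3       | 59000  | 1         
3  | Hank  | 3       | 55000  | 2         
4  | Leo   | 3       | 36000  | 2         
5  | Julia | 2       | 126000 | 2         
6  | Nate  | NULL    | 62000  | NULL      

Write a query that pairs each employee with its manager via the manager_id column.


This is a self-join: employees is joined to a second copy of itself, matching each row's manager_id to another row's id. Use LEFT JOIN so rows with manager_id=NULL are kept.
  - employee 1 (Aaron): manager_id=NULL -> NULL
  - employee 2 (Alice): manager_id=1 -> Aaron
  - employee 3 (Hank): manager_id=2 -> Alice
  - employee 4 (Leo): manager_id=2 -> Alice
  - employee 5 (Julia): manager_id=2 -> Alice
  - employee 6 (Nate): manager_id=NULL -> NULL

SQL:
SELECT a.name AS item, b.name AS manager
FROM employees a
LEFT JOIN employees b ON a.manager_id = b.id

Result:
item  | manager
------+--------
Aaron | NULL   
Alice | Aaron  
Hank  | Alice  
Leo   | Alice  
Julia | Alice  
Nate  | NULL   


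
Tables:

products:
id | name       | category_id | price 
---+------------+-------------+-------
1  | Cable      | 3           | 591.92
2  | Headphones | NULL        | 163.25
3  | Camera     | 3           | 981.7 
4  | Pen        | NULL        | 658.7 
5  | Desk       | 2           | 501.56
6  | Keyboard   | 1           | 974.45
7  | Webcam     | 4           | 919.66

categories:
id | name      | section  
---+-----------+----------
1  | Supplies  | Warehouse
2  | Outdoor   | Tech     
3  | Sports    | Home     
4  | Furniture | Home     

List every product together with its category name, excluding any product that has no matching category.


INNER JOIN keeps only products rows whose category_id matches an id in categories. Walk through each product:
  - product 1 (Cable): category_id=3 -> matches Sports
  - product 2 (Headphones): category_id=NULL, no match -> dropped
  - product 3 (Camera): category_id=3 -> matches Sports
  - product 4 (Pen): category_id=NULL, no match -> dropped
  - product 5 (Desk): category_id=2 -> matches Outdoor
  - product 6 (Keyboard): category_id=1 -> matches Supplies
  - product 7 (Webcam): category_id=4 -> matches Furniture
So 2 of 7 rows are dropped.

SQL:
SELECT a.name, b.name AS category
FROM products a
INNER JOIN categories b ON a.category_id = b.id

Result:
name     | category 
---------+----------
Cable    | Sports   
Camera   | Sports   
Desk     | Outdoor  
Keyboard | Supplies 
Webcam   | Furniture


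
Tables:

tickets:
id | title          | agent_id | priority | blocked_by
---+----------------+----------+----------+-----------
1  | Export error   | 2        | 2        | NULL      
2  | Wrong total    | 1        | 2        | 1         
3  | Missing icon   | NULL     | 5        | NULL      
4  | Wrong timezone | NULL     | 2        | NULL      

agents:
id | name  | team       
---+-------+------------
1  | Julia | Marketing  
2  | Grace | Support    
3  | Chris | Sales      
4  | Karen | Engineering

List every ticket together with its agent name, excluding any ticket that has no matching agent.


INNER JOIN keeps only tickets rows whose agent_id matches an id in agents. Walk through each ticket:
  - ticket 1 (Export error): agent_id=2 -> matches Grace
  - ticket 2 (Wrong total): agent_id=1 -> matches Julia
  - ticket 3 (Missing icon): agent_id=NULL, no match -> dropped
  - ticket 4 (Wrong timezone): agent_id=NULL, no match -> dropped
So 2 of 4 rows are dropped.

SQL:
SELECT a.title, b.name AS agent
FROM tickets a
INNER JOIN agents b ON a.agent_id = b.id

Result:
title        | agent
-------------+------
Export error | Grace
Wrong total  | Julia


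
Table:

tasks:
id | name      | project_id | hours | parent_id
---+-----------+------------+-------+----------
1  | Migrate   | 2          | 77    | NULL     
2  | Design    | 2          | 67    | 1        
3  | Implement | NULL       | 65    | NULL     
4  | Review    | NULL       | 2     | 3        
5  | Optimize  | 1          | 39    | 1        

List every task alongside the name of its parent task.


This is a self-join: tasks is joined to a second copy of itself, matching each row's parent_id to another row's id. Use LEFT JOIN so rows with parent_id=NULL are kept.
  - task 1 (Migrate): parent_id=NULL -> NULL
  - task 2 (Design): parent_id=1 -> Migrate
  - task 3 (Implement): parent_id=NULL -> NULL
  - task 4 (Review): parent_id=3 -> Implement
  - task 5 (Optimize): parent_id=1 -> Migrate

SQL:
SELECT a.name AS item, b.name AS parent
FROM tasks a
LEFT JOIN tasks b ON a.parent_id = b.id

Result:
item      | parent   
----------+----------
Migrate   | NULL     
Design    | Migrate  
Implement | NULL     
Review    | Implement
Optimize  | Migrate  


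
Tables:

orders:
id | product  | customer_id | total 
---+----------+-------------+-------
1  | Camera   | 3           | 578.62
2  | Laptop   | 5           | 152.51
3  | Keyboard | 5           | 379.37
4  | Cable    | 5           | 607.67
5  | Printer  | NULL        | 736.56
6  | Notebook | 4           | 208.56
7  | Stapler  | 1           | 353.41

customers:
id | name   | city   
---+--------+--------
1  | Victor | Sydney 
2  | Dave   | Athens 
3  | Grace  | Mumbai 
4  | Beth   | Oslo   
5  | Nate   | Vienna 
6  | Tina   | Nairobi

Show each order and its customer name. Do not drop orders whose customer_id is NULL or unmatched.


LEFT JOIN keeps every row from orders (the left table); where customer_id has no match in customers, the customer columns become NULL. Walk through each order:
  - order 1 (Camera): customer_id=3 -> matches Grace
  - order 2 (Laptop): customer_id=5 -> matches Nate
  - order 3 (Keyboard): customer_id=5 -> matches Nate
  - order 4 (Cable): customer_id=5 -> matches Nate
  - order 5 (Printer): customer_id=NULL, no match -> kept with NULL
  - order 6 (Notebook): customer_id=4 -> matches Beth
  - order 7 (Stapler): customer_id=1 -> matches Victor
All 7 rows appear; 1 has NULL customer.

SQL:
SELECT a.product, b.name AS customer
FROM orders a
LEFT JOIN customers b ON a.customer_id = b.id

Result:
product  | customer
---------+---------
Camera   | Grace   
Laptop   | Nate    
Keyboard | Nate    
Cable    | Nate    
Printer  | NULL    
Notebook | Beth    
Stapler  | Victor  


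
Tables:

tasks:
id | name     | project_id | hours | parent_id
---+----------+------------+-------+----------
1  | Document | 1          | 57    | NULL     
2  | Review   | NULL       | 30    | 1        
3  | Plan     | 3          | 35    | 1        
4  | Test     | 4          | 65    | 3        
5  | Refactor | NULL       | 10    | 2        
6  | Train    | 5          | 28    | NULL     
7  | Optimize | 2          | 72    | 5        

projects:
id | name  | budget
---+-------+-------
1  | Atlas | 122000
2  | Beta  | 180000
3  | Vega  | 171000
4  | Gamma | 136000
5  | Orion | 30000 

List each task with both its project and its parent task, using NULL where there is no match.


Two LEFT JOINs from the same base table tasks: one to projects via project_id, one to tasks itself via parent_id. Both are LEFT so every task is preserved.
Match against projects:
  - task 1 (Document): project_id=1 -> matches Atlas
  - task 2 (Review): project_id=NULL, no match -> kept with NULL
  - task 3 (Plan): project_id=3 -> matches Vega
  - task 4 (Test): project_id=4 -> matches Gamma
  - task 5 (Refactor): project_id=NULL, no match -> kept with NULL
  - task 6 (Train): project_id=5 -> matches Orion
  - task 7 (Optimize): project_id=2 -> matches Beta
Match against tasks (self):
  - task 1 (Document): parent_id=NULL -> NULL
  - task 2 (Review): parent_id=1 -> Document
  - task 3 (Plan): parent_id=1 -> Document
  - task 4 (Test): parent_id=3 -> Plan
  - task 5 (Refactor): parent_id=2 -> Review
  - task 6 (Train): parent_id=NULL -> NULL
  - task 7 (Optimize): parent_id=5 -> Refactor

SQL:
SELECT a.name, b.name AS project, c.name AS parent
FROM tasks a
LEFT JOIN projects b ON a.project_id = b.id
LEFT JOIN tasks c ON a.parent_id = c.id

Result:
name     | project | parent  
---------+---------+---------
Document | Atlas   | NULL    
Review   | NULL    | Document
Plan     | Vega    | Document
Test     | Gamma   | Plan    
Refactor | NULL    | Review  
Train    | Orion   | NULL    
Optimize | Beta    | Refactor


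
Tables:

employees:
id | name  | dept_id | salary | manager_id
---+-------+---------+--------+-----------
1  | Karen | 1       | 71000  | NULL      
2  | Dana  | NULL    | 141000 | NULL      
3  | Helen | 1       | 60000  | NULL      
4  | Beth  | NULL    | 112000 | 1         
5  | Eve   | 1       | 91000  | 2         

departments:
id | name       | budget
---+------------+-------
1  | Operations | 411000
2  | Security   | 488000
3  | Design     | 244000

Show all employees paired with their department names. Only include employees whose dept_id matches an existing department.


INNER JOIN keeps only employees rows whose dept_id matches an id in departments. Walk through each employee:
  - employee 1 (Karen): dept_id=1 -> matches Operations
  - employee 2 (Dana): dept_id=NULL, no match -> dropped
  - employee 3 (Helen): dept_id=1 -> matches Operations
  - employee 4 (Beth): dept_id=NULL, no match -> dropped
  - employee 5 (Eve): dept_id=1 -> matches Operations
So 2 of 5 rows are dropped.

SQL:
SELECT a.name, b.name AS department
FROM employees a
INNER JOIN departments b ON a.dept_id = b.id

Result:
name  | department
------+-----------
Karen | Operations
Helen | Operations
Eve   | Operations


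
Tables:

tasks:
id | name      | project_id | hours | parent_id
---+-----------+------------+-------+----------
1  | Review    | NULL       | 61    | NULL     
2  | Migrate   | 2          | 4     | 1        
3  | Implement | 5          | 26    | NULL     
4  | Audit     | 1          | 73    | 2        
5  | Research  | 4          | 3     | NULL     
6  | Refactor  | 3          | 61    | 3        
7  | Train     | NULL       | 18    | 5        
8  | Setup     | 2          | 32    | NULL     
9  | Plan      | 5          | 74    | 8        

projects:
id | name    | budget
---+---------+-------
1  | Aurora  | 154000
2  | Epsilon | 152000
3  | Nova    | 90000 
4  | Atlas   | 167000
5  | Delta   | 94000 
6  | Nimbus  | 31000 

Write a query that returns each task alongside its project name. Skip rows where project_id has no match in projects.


INNER JOIN keeps only tasks rows whose project_id matches an id in projects. Walk through each task:
  - task 1 (Review): project_id=NULL, no match -> dropped
  - task 2 (Migrate): project_id=2 -> matches Epsilon
  - task 3 (Implement): project_id=5 -> matches Delta
  - task 4 (Audit): project_id=1 -> matches Aurora
  - task 5 (Research): project_id=4 -> matches Atlas
  - task 6 (Refactor): project_id=3 -> matches Nova
  - task 7 (Train): project_id=NULL, no match -> dropped
  - task 8 (Setup): project_id=2 -> matches Epsilon
  - task 9 (Plan): project_id=5 -> matches Delta
So 2 of 9 rows are dropped.

SQL:
SELECT a.name, b.name AS project
FROM tasks a
INNER JOIN projects b ON a.project_id = b.id

Result:
name      | project
----------+--------
Migrate   | Epsilon
Implement | Delta  
Audit     | Aurora 
Research  | Atlas  
Refactor  | Nova   
Setup     | Epsilon
Plan      | Delta  


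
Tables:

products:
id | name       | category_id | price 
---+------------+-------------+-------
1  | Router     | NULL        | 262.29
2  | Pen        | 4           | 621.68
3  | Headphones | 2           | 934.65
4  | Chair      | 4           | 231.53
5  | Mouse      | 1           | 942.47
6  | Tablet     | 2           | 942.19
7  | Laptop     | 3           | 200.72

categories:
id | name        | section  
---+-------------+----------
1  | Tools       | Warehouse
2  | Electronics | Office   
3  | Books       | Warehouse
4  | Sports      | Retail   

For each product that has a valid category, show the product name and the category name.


INNER JOIN keeps only products rows whose category_id matches an id in categories. Walk through each product:
  - product 1 (Router): category_id=NULL, no match -> dropped
  - product 2 (Pen): category_id=4 -> matches Sports
  - product 3 (Headphones): category_id=2 -> matches Electronics
  - product 4 (Chair): category_id=4 -> matches Sports
  - product 5 (Mouse): category_id=1 -> matches Tools
  - product 6 (Tablet): category_id=2 -> matches Electronics
  - product 7 (Laptop): category_id=3 -> matches Books
So 1 of 7 rows is dropped.

SQL:
SELECT a.name, b.name AS category
FROM products a
INNER JOIN categories b ON a.category_id = b.id

Result:
name       | category   
-----------+------------
Pen        | Sports     
Headphones | Electronics
Chair      | Sports     
Mouse      | Tools      
Tablet     | Electronics
Laptop     | Books      


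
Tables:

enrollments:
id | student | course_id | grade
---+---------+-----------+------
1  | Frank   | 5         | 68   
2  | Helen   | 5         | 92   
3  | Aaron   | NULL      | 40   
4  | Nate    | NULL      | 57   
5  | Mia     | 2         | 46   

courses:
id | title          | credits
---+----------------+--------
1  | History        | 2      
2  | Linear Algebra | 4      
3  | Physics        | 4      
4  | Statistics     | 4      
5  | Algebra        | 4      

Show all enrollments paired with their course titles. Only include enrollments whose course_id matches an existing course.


INNER JOIN keeps only enrollments rows whose course_id matches an id in courses. Walk through each enrollment:
  - enrollment 1 (Frank): course_id=5 -> matches Algebra
  - enrollment 2 (Helen): course_id=5 -> matches Algebra
  - enrollment 3 (Aaron): course_id=NULL, no match -> dropped
  - enrollment 4 (Nate): course_id=NULL, no match -> dropped
  - enrollment 5 (Mia): course_id=2 -> matches Linear Algebra
So 2 of 5 rows are dropped.

SQL:
SELECT a.student, b.title AS course
FROM enrollments a
INNER JOIN courses b ON a.course_id = b.id

Result:
student | course        
--------+---------------
Frank   | Algebra       
Helen   | Algebra       
Mia     | Linear Algebra
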